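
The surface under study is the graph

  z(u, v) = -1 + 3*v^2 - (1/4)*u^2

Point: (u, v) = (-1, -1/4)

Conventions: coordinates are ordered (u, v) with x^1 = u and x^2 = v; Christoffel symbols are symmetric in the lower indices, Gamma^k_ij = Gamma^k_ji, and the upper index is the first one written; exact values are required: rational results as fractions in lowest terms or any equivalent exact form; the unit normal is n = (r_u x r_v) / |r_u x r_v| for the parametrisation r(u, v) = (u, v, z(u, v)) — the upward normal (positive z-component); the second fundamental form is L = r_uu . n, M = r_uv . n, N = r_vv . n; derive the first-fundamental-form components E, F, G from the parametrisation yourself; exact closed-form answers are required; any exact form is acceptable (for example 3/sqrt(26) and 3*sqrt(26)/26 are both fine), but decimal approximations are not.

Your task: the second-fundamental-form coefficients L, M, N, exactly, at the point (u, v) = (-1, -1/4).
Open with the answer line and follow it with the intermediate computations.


Answer: L = -sqrt(14)/14, M = 0, N = 6*sqrt(14)/7

z_u = 1/2, z_v = -3/2, z_uu = -1/2, z_uv = 0, z_vv = 6
E = 5/4, F = -3/4, G = 13/4; answer radicand W^2 = 7/2
unnormalised second-form numerators: l = -1/2, m = 0, n = 6; L = l/sqrt(7/2), and similarly M = m/sqrt(W^2), N = n/sqrt(W^2)


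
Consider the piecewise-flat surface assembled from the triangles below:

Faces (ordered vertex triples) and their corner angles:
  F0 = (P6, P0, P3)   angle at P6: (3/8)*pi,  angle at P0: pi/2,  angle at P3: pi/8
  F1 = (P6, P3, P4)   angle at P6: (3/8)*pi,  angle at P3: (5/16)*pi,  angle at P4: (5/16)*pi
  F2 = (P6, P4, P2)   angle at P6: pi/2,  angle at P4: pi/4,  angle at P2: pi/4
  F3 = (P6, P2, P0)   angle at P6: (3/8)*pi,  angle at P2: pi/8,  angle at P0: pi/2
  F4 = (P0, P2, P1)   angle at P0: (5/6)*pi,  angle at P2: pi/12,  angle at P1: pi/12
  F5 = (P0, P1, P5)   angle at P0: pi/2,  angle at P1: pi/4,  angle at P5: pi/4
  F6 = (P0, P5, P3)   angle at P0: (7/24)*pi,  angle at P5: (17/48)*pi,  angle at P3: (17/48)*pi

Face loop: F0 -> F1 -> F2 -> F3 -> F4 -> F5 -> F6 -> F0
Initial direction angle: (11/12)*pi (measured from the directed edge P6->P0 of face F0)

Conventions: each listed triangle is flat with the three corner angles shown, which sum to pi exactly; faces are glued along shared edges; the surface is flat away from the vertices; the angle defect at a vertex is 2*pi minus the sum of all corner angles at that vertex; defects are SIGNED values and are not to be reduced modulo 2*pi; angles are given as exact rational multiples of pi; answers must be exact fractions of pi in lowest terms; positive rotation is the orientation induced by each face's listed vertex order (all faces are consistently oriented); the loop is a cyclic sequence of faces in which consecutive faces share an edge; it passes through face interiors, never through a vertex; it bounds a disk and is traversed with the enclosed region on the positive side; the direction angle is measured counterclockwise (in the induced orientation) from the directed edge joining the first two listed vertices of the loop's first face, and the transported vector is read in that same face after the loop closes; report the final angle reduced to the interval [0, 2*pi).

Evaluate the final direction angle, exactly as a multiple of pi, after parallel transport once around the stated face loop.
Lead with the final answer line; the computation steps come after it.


Answer: final direction angle = (2/3)*pi

enclosed vertex P0: corner angles sum to (21/8)*pi, defect = 2*pi - (21/8)*pi = (-5/8)*pi
enclosed vertex P6: corner angles sum to (13/8)*pi, defect = 2*pi - (13/8)*pi = (3/8)*pi
by Gauss-Bonnet the loop rotates the vector by the enclosed defect sum (positive orientation, mod 2*pi)
final angle = (11/12)*pi - pi/4 = (2/3)*pi (mod 2*pi)


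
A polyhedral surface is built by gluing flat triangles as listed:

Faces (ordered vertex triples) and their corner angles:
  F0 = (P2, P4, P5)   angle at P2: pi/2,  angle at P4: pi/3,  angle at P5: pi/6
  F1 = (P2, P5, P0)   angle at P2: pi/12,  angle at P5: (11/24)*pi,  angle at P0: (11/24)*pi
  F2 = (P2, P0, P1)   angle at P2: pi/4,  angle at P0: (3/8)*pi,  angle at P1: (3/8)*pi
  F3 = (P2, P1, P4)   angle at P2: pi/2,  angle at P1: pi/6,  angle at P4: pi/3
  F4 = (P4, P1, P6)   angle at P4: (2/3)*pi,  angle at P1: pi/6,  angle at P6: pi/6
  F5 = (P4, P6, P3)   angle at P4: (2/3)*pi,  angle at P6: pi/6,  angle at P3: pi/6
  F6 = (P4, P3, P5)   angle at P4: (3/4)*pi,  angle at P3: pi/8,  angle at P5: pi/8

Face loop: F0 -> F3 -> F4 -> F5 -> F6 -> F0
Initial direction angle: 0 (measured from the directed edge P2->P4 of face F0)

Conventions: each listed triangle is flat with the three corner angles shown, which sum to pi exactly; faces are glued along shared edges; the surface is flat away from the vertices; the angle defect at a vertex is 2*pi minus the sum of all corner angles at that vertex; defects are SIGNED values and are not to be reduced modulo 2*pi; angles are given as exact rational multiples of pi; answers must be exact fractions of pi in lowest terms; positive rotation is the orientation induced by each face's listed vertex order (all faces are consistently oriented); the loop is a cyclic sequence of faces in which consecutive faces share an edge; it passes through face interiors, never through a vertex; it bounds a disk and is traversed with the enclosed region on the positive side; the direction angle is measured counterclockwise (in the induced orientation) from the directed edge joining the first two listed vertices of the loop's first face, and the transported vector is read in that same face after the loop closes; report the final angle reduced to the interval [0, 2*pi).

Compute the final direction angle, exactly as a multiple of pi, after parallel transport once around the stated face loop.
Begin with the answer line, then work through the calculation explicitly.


Answer: final direction angle = (5/4)*pi

enclosed vertex P4: corner angles sum to (11/4)*pi, defect = 2*pi - (11/4)*pi = (-3/4)*pi
summing the enclosed defects onto the initial angle, mod 2*pi in the induced orientation:
final angle = 0 - (3/4)*pi = (5/4)*pi (mod 2*pi)


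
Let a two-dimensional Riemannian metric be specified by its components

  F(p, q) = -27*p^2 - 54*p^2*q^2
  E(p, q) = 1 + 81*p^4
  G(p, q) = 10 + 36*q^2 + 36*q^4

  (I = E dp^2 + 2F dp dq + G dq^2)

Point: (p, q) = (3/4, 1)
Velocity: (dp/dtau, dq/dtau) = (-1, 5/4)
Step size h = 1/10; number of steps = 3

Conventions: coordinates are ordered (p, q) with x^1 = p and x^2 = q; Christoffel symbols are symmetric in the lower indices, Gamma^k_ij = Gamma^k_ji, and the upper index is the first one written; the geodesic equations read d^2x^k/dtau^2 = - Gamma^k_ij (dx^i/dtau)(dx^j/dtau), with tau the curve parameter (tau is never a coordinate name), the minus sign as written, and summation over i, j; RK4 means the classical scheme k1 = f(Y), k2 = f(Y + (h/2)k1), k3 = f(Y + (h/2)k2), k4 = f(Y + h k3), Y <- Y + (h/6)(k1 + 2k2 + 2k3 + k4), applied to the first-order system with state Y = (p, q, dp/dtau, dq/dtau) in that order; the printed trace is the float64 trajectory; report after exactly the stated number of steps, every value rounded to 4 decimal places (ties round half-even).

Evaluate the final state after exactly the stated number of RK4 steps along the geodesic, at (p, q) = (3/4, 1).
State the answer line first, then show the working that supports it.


Answer: p = 0.4603, q = 1.3466, dp/dtau = -0.9405, dq/dtau = 1.0474

f(Y) = (dp/dtau, dq/dtau, -Gamma^p_ij Y'^i Y'^j, -Gamma^q_ij Y'^i Y'^j) with the Gammas evaluated at the stage position; h = 0.100000; intermediate values shown to 6 dp
step 0: p = 0.7500, q = 1.0000, dp/dtau = -1.0000, dq/dtau = 1.2500
step 1:
  k1: at (p, q) = (0.750000, 1.000000), (dp/dtau, dq/dtau) = (-1.000000, 1.250000); Gamma_ppp = 0.634994, Gamma_ppq = 0.000000, Gamma_pqq = -0.564439, Gamma_qpp = -1.128879, Gamma_qpq = 0.000000, Gamma_qqq = 1.003448; k1 = (-1.000000, 1.250000, 0.246942, -0.439008)
  k2: at (p, q) = (0.700000, 1.062500), (dp/dtau, dq/dtau) = (-0.987653, 1.228050); Gamma_ppp = 0.479149, Gamma_ppq = 0.000000, Gamma_pqq = -0.484853, Gamma_qpp = -1.061889, Gamma_qpq = 0.000000, Gamma_qqq = 1.074530; k2 = (-0.987653, 1.228050, 0.263820, -0.584677)
  k3: at (p, q) = (0.700617, 1.061402), (dp/dtau, dq/dtau) = (-0.986809, 1.220766); Gamma_ppp = 0.481266, Gamma_ppq = 0.000000, Gamma_pqq = -0.486064, Gamma_qpp = -1.063179, Gamma_qpq = 0.000000, Gamma_qqq = 1.073778; k3 = (-0.986809, 1.220766, 0.255713, -0.564903)
  k4: at (p, q) = (0.651319, 1.122077), (dp/dtau, dq/dtau) = (-0.974429, 1.193510); Gamma_ppp = 0.352527, Gamma_ppq = 0.000000, Gamma_pqq = -0.404884, Gamma_qpp = -0.974526, Gamma_qpq = 0.000000, Gamma_qqq = 1.119260; k4 = (-0.974429, 1.193510, 0.242014, -0.669023)
  Y <- Y + (h/6)(k1 + 2k2 + 2k3 + k4): p = 0.6513, q = 1.1224, dp/dtau = -0.9745, dq/dtau = 1.1932
step 2:
  k1: at (p, q) = (0.651277, 1.122352), (dp/dtau, dq/dtau) = (-0.974533, 1.193213); Gamma_ppp = 0.352253, Gamma_ppq = 0.000000, Gamma_pqq = -0.404693, Gamma_qpp = -0.974234, Gamma_qpq = 0.000000, Gamma_qqq = 1.119271; k1 = (-0.974533, 1.193213, 0.241646, -0.668327)
  k2: at (p, q) = (0.602551, 1.182013), (dp/dtau, dq/dtau) = (-0.962451, 1.159797); Gamma_ppp = 0.250907, Gamma_ppq = 0.000000, Gamma_pqq = -0.328133, Gamma_qpp = -0.874051, Gamma_qpq = 0.000000, Gamma_qqq = 1.143074; k2 = (-0.962451, 1.159797, 0.208964, -0.727938)
  k3: at (p, q) = (0.603155, 1.180342), (dp/dtau, dq/dtau) = (-0.964085, 1.156817); Gamma_ppp = 0.252549, Gamma_ppq = 0.000000, Gamma_pqq = -0.329483, Gamma_qpp = -0.876182, Gamma_qpq = 0.000000, Gamma_qqq = 1.143095; k3 = (-0.964085, 1.156817, 0.206188, -0.715341)
  k4: at (p, q) = (0.554869, 1.238034), (dp/dtau, dq/dtau) = (-0.953914, 1.121679); Gamma_ppp = 0.175793, Gamma_ppq = 0.000000, Gamma_pqq = -0.261488, Gamma_qpp = -0.773763, Gamma_qpq = 0.000000, Gamma_qqq = 1.150956; k4 = (-0.953914, 1.121679, 0.169032, -0.744004)
  Y <- Y + (h/6)(k1 + 2k2 + 2k3 + k4): p = 0.5549, q = 1.2382, dp/dtau = -0.9538, dq/dtau = 1.1216
step 3:
  k1: at (p, q) = (0.554919, 1.238154), (dp/dtau, dq/dtau) = (-0.953850, 1.121565); Gamma_ppp = 0.175788, Gamma_ppq = 0.000000, Gamma_pqq = -0.261483, Gamma_qpp = -0.773718, Gamma_qpq = 0.000000, Gamma_qqq = 1.150897; k1 = (-0.953850, 1.121565, 0.168985, -0.743772)
  k2: at (p, q) = (0.507226, 1.294233), (dp/dtau, dq/dtau) = (-0.945401, 1.084377); Gamma_ppp = 0.119662, Gamma_ppq = 0.000000, Gamma_pqq = -0.203553, Gamma_qpp = -0.674419, Gamma_qpq = 0.000000, Gamma_qqq = 1.147226; k2 = (-0.945401, 1.084377, 0.132400, -0.746208)
  k3: at (p, q) = (0.507649, 1.292373), (dp/dtau, dq/dtau) = (-0.947230, 1.084255); Gamma_ppp = 0.120462, Gamma_ppq = 0.000000, Gamma_pqq = -0.204449, Gamma_qpp = -0.676299, Gamma_qpq = 0.000000, Gamma_qqq = 1.147816; k3 = (-0.947230, 1.084255, 0.132268, -0.742577)
  k4: at (p, q) = (0.460196, 1.346580), (dp/dtau, dq/dtau) = (-0.940623, 1.047308); Gamma_ppp = 0.080032, Gamma_ppq = 0.000000, Gamma_pqq = -0.156121, Gamma_qpp = -0.582795, Gamma_qpq = 0.000000, Gamma_qqq = 1.136878; k4 = (-0.940623, 1.047308, 0.100432, -0.731347)
  Y <- Y + (h/6)(k1 + 2k2 + 2k3 + k4): p = 0.4603, q = 1.3466, dp/dtau = -0.9405, dq/dtau = 1.0474


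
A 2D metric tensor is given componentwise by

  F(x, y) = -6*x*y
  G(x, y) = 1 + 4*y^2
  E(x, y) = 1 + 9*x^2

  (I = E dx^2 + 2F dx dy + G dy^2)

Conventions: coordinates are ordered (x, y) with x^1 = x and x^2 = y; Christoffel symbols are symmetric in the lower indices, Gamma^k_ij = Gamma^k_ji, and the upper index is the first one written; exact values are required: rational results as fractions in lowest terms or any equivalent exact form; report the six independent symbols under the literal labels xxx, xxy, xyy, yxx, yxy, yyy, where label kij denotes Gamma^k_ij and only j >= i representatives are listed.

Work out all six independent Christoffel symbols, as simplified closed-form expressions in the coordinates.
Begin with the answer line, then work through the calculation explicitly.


Answer: Gamma_xxx = 9*x/(9*x^2 + 4*y^2 + 1), Gamma_xxy = 0, Gamma_xyy = -6*x/(9*x^2 + 4*y^2 + 1), Gamma_yxx = -6*y/(9*x^2 + 4*y^2 + 1), Gamma_yxy = 0, Gamma_yyy = 4*y/(9*x^2 + 4*y^2 + 1)

E = 1 + 9*x^2; F = -6*x*y; G = 1 + 4*y^2
Gamma^k_ij = (1/2) g^{kl} (d_i g_jl + d_j g_il - d_l g_ij), with g^inv = (1/(EG-F^2)) [[G, -F], [-F, E]]
first partials: E_x = 18*x, E_y = 0, F_x = -6*y, F_y = -6*x, G_x = 0, G_y = 8*y
D = EG - F^2 = 1 + 4*y^2 + 9*x^2
expanded: Gamma^x_xx = (G E_x - 2F F_x + F E_y)/(2D), Gamma^x_xy = (G E_y - F G_x)/(2D), Gamma^x_yy = (2G F_y - G G_x - F G_y)/(2D), Gamma^y_xx = (2E F_x - E E_y - F E_x)/(2D), Gamma^y_xy = (E G_x - F E_y)/(2D), Gamma^y_yy = (E G_y - 2F F_y + F G_x)/(2D); substitute and cancel common factors


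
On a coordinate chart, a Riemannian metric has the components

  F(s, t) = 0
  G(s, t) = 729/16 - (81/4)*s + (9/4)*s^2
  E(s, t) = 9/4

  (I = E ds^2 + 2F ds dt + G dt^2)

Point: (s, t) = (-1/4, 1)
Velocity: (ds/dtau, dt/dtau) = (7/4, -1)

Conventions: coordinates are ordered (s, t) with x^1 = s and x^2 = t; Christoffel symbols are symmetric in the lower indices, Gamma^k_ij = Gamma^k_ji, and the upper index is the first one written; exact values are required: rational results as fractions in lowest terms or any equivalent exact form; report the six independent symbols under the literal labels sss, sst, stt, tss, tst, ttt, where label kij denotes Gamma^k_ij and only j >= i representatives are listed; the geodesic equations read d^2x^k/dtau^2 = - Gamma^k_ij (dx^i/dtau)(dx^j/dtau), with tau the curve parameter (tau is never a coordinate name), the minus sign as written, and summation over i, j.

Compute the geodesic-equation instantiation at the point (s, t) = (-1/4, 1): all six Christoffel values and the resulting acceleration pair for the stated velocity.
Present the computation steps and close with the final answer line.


E = 9/4, F = 0, G = 3249/64 at the point
E_s = 0, E_t = 0, F_s = 0, F_t = 0, G_s = -171/8, G_t = 0
EG - F^2 = 29241/256;  g^inv = (256/29241) * [[3249/64, 0], [0, 9/4]]
first-kind symbols [ij,l] = (1/2)(d_i g_jl + d_j g_il - d_l g_ij): [ss,s] = E_s/2 = 0, [ss,t] = F_s - E_t/2 = 0, [st,s] = E_t/2 = 0, [st,t] = G_s/2 = -171/16, [tt,s] = F_t - G_s/2 = 171/16, [tt,t] = G_t/2 = 0
Gamma^s_ij = (G*[ij,s] - F*[ij,t])/(EG - F^2), Gamma^t_ij = (E*[ij,t] - F*[ij,s])/(EG - F^2)
Gamma_sss = 0, Gamma_sst = 0, Gamma_stt = 19/4, Gamma_tss = 0, Gamma_tst = -4/19, Gamma_ttt = 0
d^2s/dtau^2 = -(Gamma_sss*(7/4)^2 + 2*Gamma_sst*(7/4)*(-1) + Gamma_stt*(-1)^2) = -19/4
d^2t/dtau^2 = -(Gamma_tss*(7/4)^2 + 2*Gamma_tst*(7/4)*(-1) + Gamma_ttt*(-1)^2) = -14/19

Answer: Gamma_sss = 0, Gamma_sst = 0, Gamma_stt = 19/4, Gamma_tss = 0, Gamma_tst = -4/19, Gamma_ttt = 0; accelerations (d^2s/dtau^2, d^2t/dtau^2) = (-19/4, -14/19)


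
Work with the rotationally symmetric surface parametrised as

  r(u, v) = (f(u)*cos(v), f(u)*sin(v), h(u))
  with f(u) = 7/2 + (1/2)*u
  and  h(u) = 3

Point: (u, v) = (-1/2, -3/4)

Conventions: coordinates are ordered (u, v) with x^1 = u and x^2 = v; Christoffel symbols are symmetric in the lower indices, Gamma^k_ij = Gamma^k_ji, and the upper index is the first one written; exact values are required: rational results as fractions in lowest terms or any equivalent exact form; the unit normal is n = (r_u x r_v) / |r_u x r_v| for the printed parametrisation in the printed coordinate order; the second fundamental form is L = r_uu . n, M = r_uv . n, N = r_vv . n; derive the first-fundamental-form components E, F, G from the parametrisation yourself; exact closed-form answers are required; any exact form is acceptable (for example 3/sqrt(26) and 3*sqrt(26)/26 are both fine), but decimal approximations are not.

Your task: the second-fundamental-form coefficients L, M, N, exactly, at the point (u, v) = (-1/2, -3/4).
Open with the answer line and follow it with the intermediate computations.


Answer: L = 0, M = 0, N = 0

f = 13/4, f' = 1/2, f'' = 0, h' = 0, h'' = 0
E = 1/4, F = 0, G = 169/16; answer radicand W^2 = 1/4
unnormalised second-form numerators: l = 0, m = 0, n = 0; L = l/sqrt(1/4), and similarly M = m/sqrt(W^2), N = n/sqrt(W^2)


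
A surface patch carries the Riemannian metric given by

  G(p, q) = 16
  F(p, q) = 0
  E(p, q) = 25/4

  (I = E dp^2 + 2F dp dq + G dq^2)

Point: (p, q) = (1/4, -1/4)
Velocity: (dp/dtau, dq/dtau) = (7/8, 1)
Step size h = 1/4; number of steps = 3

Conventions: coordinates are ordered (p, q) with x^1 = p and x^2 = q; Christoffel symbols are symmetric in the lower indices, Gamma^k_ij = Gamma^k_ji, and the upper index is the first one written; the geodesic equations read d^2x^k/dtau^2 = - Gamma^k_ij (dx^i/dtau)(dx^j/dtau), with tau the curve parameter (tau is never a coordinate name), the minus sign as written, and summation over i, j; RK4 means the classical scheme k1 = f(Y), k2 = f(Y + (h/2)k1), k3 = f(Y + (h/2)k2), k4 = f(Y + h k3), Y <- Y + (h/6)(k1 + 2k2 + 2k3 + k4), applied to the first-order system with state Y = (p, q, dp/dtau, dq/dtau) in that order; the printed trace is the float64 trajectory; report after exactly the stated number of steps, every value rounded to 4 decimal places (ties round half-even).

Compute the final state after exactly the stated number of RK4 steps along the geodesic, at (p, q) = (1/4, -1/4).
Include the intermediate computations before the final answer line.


f(Y) = (dp/dtau, dq/dtau, -Gamma^p_ij Y'^i Y'^j, -Gamma^q_ij Y'^i Y'^j) with the Gammas evaluated at the stage position; h = 0.250000; intermediate values shown to 6 dp
step 0: p = 0.2500, q = -0.2500, dp/dtau = 0.8750, dq/dtau = 1.0000
step 1:
  k1: at (p, q) = (0.250000, -0.250000), (dp/dtau, dq/dtau) = (0.875000, 1.000000); Gamma_ppp = 0.000000, Gamma_ppq = 0.000000, Gamma_pqq = 0.000000, Gamma_qpp = 0.000000, Gamma_qpq = 0.000000, Gamma_qqq = 0.000000; k1 = (0.875000, 1.000000, 0.000000, 0.000000)
  k2: at (p, q) = (0.359375, -0.125000), (dp/dtau, dq/dtau) = (0.875000, 1.000000); Gamma_ppp = 0.000000, Gamma_ppq = 0.000000, Gamma_pqq = 0.000000, Gamma_qpp = 0.000000, Gamma_qpq = 0.000000, Gamma_qqq = 0.000000; k2 = (0.875000, 1.000000, 0.000000, 0.000000)
  k3: at (p, q) = (0.359375, -0.125000), (dp/dtau, dq/dtau) = (0.875000, 1.000000); Gamma_ppp = 0.000000, Gamma_ppq = 0.000000, Gamma_pqq = 0.000000, Gamma_qpp = 0.000000, Gamma_qpq = 0.000000, Gamma_qqq = 0.000000; k3 = (0.875000, 1.000000, 0.000000, 0.000000)
  k4: at (p, q) = (0.468750, 0.000000), (dp/dtau, dq/dtau) = (0.875000, 1.000000); Gamma_ppp = 0.000000, Gamma_ppq = 0.000000, Gamma_pqq = 0.000000, Gamma_qpp = 0.000000, Gamma_qpq = 0.000000, Gamma_qqq = 0.000000; k4 = (0.875000, 1.000000, 0.000000, 0.000000)
  Y <- Y + (h/6)(k1 + 2k2 + 2k3 + k4): p = 0.4688, q = 0.0000, dp/dtau = 0.8750, dq/dtau = 1.0000
step 2:
  k1: at (p, q) = (0.468750, 0.000000), (dp/dtau, dq/dtau) = (0.875000, 1.000000); Gamma_ppp = 0.000000, Gamma_ppq = 0.000000, Gamma_pqq = 0.000000, Gamma_qpp = 0.000000, Gamma_qpq = 0.000000, Gamma_qqq = 0.000000; k1 = (0.875000, 1.000000, 0.000000, 0.000000)
  k2: at (p, q) = (0.578125, 0.125000), (dp/dtau, dq/dtau) = (0.875000, 1.000000); Gamma_ppp = 0.000000, Gamma_ppq = 0.000000, Gamma_pqq = 0.000000, Gamma_qpp = 0.000000, Gamma_qpq = 0.000000, Gamma_qqq = 0.000000; k2 = (0.875000, 1.000000, 0.000000, 0.000000)
  k3: at (p, q) = (0.578125, 0.125000), (dp/dtau, dq/dtau) = (0.875000, 1.000000); Gamma_ppp = 0.000000, Gamma_ppq = 0.000000, Gamma_pqq = 0.000000, Gamma_qpp = 0.000000, Gamma_qpq = 0.000000, Gamma_qqq = 0.000000; k3 = (0.875000, 1.000000, 0.000000, 0.000000)
  k4: at (p, q) = (0.687500, 0.250000), (dp/dtau, dq/dtau) = (0.875000, 1.000000); Gamma_ppp = 0.000000, Gamma_ppq = 0.000000, Gamma_pqq = 0.000000, Gamma_qpp = 0.000000, Gamma_qpq = 0.000000, Gamma_qqq = 0.000000; k4 = (0.875000, 1.000000, 0.000000, 0.000000)
  Y <- Y + (h/6)(k1 + 2k2 + 2k3 + k4): p = 0.6875, q = 0.2500, dp/dtau = 0.8750, dq/dtau = 1.0000
step 3:
  k1: at (p, q) = (0.687500, 0.250000), (dp/dtau, dq/dtau) = (0.875000, 1.000000); Gamma_ppp = 0.000000, Gamma_ppq = 0.000000, Gamma_pqq = 0.000000, Gamma_qpp = 0.000000, Gamma_qpq = 0.000000, Gamma_qqq = 0.000000; k1 = (0.875000, 1.000000, 0.000000, 0.000000)
  k2: at (p, q) = (0.796875, 0.375000), (dp/dtau, dq/dtau) = (0.875000, 1.000000); Gamma_ppp = 0.000000, Gamma_ppq = 0.000000, Gamma_pqq = 0.000000, Gamma_qpp = 0.000000, Gamma_qpq = 0.000000, Gamma_qqq = 0.000000; k2 = (0.875000, 1.000000, 0.000000, 0.000000)
  k3: at (p, q) = (0.796875, 0.375000), (dp/dtau, dq/dtau) = (0.875000, 1.000000); Gamma_ppp = 0.000000, Gamma_ppq = 0.000000, Gamma_pqq = 0.000000, Gamma_qpp = 0.000000, Gamma_qpq = 0.000000, Gamma_qqq = 0.000000; k3 = (0.875000, 1.000000, 0.000000, 0.000000)
  k4: at (p, q) = (0.906250, 0.500000), (dp/dtau, dq/dtau) = (0.875000, 1.000000); Gamma_ppp = 0.000000, Gamma_ppq = 0.000000, Gamma_pqq = 0.000000, Gamma_qpp = 0.000000, Gamma_qpq = 0.000000, Gamma_qqq = 0.000000; k4 = (0.875000, 1.000000, 0.000000, 0.000000)
  Y <- Y + (h/6)(k1 + 2k2 + 2k3 + k4): p = 0.9062, q = 0.5000, dp/dtau = 0.8750, dq/dtau = 1.0000

Answer: p = 0.9062, q = 0.5000, dp/dtau = 0.8750, dq/dtau = 1.0000


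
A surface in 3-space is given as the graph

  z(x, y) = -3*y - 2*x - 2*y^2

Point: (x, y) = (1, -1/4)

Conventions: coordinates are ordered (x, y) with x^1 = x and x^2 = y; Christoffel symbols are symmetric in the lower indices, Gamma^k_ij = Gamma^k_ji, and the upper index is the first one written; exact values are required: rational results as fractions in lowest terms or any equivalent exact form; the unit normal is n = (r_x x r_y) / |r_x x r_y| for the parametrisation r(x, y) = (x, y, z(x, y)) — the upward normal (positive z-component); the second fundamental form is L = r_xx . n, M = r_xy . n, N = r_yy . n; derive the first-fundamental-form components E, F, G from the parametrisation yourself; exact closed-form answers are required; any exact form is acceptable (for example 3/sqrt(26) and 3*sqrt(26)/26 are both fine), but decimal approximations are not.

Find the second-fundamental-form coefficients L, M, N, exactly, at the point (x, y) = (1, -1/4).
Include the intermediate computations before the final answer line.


z_x = -2, z_y = -2, z_xx = 0, z_xy = 0, z_yy = -4
E = 5, F = 4, G = 5; answer radicand W^2 = 9
unnormalised second-form numerators: l = 0, m = 0, n = -4; L = l/sqrt(9), and similarly M = m/sqrt(W^2), N = n/sqrt(W^2)

Answer: L = 0, M = 0, N = -4/3


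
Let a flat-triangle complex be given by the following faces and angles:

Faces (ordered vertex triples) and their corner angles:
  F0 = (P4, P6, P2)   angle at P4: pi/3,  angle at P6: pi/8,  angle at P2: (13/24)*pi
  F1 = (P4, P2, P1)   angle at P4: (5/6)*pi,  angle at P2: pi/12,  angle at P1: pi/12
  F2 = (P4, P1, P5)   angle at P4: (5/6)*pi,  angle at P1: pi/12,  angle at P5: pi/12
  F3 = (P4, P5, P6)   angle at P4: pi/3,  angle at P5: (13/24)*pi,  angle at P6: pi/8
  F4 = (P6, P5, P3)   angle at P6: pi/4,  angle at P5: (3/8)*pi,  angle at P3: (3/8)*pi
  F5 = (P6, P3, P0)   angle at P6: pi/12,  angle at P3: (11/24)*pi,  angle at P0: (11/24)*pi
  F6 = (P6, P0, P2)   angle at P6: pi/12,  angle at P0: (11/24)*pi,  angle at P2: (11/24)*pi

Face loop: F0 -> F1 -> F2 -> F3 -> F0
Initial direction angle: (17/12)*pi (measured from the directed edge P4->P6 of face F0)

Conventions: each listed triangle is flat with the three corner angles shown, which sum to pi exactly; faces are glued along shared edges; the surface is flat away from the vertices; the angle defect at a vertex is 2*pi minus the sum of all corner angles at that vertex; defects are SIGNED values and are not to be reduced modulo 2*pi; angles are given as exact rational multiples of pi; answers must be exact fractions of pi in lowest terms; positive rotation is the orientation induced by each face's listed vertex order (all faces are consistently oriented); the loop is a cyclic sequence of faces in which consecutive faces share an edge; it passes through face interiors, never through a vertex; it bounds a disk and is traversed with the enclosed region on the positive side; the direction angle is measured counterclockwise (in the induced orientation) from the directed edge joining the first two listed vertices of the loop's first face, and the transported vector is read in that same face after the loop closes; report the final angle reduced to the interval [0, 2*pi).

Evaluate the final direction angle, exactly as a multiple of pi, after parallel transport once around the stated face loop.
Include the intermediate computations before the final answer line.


enclosed vertex P4: corner angles sum to (7/3)*pi, defect = 2*pi - (7/3)*pi = -pi/3
summing the enclosed defects onto the initial angle, mod 2*pi in the induced orientation:
final angle = (17/12)*pi - pi/3 = (13/12)*pi (mod 2*pi)

Answer: final direction angle = (13/12)*pi


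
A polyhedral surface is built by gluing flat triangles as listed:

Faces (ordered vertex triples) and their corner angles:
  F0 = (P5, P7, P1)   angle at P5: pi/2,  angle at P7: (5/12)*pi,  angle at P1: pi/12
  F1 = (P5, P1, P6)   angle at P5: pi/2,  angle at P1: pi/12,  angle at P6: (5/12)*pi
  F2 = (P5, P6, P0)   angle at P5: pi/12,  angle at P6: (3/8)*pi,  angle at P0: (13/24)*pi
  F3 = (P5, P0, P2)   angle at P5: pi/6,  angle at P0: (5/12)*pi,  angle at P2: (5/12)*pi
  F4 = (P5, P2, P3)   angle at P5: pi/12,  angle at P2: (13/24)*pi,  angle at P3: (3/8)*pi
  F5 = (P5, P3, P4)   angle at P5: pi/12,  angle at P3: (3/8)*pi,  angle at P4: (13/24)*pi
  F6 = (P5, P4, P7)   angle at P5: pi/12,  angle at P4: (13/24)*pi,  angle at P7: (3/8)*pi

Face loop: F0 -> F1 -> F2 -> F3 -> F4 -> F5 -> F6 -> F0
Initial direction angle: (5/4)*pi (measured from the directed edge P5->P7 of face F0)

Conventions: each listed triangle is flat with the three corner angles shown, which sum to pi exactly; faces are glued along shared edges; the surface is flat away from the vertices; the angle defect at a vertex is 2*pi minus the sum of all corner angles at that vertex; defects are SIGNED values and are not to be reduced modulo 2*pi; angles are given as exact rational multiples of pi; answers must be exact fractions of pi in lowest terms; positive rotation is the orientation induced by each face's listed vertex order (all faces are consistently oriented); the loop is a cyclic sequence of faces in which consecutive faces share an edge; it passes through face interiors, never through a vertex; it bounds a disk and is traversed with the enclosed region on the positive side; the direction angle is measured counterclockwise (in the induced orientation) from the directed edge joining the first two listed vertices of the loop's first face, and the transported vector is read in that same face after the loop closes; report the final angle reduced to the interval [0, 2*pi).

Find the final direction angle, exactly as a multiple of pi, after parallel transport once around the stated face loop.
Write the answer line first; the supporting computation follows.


Answer: final direction angle = (7/4)*pi

enclosed vertex P5: corner angles sum to (3/2)*pi, defect = 2*pi - (3/2)*pi = pi/2
holonomy = initial angle + sum of enclosed defects (mod 2*pi), positive in the induced orientation
final angle = (5/4)*pi + pi/2 = (7/4)*pi (mod 2*pi)


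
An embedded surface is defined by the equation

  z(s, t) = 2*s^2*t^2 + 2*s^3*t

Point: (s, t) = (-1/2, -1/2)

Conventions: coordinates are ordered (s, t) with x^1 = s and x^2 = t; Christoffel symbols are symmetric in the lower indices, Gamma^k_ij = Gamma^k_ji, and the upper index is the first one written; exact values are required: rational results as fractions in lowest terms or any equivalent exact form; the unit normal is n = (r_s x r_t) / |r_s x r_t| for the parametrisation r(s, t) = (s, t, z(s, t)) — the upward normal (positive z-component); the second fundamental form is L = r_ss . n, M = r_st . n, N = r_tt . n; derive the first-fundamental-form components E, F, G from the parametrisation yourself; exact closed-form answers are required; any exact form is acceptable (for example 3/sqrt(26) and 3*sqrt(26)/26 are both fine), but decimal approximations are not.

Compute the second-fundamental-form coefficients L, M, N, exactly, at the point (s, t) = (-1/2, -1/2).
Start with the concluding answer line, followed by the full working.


Answer: L = 8*sqrt(2)/5, M = 7*sqrt(2)/5, N = 2*sqrt(2)/5

z_s = -5/4, z_t = -3/4, z_ss = 4, z_st = 7/2, z_tt = 1
E = 41/16, F = 15/16, G = 25/16; answer radicand W^2 = 25/8
unnormalised second-form numerators: l = 4, m = 7/2, n = 1; L = l/sqrt(25/8), and similarly M = m/sqrt(W^2), N = n/sqrt(W^2)


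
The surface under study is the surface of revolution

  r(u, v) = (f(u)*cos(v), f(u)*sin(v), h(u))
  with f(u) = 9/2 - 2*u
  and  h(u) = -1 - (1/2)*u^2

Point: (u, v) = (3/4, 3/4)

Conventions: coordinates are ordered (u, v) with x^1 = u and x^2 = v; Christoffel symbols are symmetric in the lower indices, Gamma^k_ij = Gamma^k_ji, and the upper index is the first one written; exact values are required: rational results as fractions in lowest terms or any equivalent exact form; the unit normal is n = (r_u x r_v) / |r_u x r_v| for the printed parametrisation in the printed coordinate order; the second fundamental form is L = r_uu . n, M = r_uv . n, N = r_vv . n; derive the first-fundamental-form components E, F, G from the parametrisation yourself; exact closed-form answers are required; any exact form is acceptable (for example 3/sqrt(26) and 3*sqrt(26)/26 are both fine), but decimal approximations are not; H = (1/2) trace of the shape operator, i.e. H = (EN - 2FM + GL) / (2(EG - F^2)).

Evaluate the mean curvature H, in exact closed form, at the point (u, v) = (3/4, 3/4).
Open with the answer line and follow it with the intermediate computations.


Answer: H = 55*sqrt(73)/10658

f = 3, f' = -2, f'' = 0, h' = -3/4, h'' = -1
E = 73/16, F = 0, G = 9; answer radicand W^2 = 73/16
unnormalised second-form numerators: l = 2, m = 0, n = -9/4; L = l/sqrt(73/16), and similarly M = m/sqrt(W^2), N = n/sqrt(W^2)
H = (E*n - 2*F*m + G*l) / (2*(EG - F^2)*sqrt(W^2)); E*n - 2*F*m + G*l = 495/64, EG - F^2 = 657/16, so H = (55/584)/sqrt(73/16)


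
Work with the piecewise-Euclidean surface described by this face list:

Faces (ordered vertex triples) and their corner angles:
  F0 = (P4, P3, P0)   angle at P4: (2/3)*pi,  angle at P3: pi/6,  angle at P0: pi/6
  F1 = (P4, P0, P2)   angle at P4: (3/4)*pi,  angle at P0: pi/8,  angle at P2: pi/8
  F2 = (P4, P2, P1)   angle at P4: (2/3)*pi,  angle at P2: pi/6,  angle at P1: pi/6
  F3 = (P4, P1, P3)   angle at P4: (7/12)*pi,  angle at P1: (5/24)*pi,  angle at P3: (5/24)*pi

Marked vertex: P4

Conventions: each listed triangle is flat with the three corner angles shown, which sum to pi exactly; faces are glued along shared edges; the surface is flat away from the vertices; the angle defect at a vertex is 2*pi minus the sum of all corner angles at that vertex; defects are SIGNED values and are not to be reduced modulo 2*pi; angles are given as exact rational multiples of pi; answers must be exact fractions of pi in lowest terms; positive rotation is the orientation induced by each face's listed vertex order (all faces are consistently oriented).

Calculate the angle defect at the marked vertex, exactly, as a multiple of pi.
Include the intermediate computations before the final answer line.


Sum of corner angles at P4: (8/3)*pi
defect = 2*pi - (8/3)*pi

Answer: defect(P4) = (-2/3)*pi


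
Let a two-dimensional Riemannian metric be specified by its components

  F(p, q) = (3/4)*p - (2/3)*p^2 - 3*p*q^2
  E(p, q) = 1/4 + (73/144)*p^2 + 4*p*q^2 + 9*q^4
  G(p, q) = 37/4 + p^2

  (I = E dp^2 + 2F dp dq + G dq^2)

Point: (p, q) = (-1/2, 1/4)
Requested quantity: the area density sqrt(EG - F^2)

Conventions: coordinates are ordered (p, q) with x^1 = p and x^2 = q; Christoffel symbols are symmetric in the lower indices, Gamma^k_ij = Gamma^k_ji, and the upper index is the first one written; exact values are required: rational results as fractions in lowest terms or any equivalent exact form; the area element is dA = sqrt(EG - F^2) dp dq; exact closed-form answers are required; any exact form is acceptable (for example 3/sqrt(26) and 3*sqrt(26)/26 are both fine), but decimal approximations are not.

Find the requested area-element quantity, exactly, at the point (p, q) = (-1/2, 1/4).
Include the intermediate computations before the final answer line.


E = 661/2304, F = -43/96, G = 19/2; EG - F^2 = 23269/9216

Answer: sqrt(EG - F^2) = sqrt(23269)/96


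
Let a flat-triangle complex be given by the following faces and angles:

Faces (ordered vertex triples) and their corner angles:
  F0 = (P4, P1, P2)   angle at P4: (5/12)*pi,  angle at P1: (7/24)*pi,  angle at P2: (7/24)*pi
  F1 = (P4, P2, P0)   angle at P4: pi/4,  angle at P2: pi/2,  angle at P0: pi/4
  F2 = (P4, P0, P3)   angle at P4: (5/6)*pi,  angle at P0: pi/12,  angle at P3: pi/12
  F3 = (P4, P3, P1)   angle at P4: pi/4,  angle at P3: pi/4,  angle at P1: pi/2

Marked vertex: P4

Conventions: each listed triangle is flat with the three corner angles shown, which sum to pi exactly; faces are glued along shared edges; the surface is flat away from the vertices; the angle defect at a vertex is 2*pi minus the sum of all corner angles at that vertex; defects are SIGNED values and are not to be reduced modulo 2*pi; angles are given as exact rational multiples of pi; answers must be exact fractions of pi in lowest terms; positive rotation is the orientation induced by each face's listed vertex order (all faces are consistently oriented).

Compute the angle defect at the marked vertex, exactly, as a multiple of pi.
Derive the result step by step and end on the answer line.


Sum of corner angles at P4: (7/4)*pi
defect = 2*pi - (7/4)*pi

Answer: defect(P4) = pi/4


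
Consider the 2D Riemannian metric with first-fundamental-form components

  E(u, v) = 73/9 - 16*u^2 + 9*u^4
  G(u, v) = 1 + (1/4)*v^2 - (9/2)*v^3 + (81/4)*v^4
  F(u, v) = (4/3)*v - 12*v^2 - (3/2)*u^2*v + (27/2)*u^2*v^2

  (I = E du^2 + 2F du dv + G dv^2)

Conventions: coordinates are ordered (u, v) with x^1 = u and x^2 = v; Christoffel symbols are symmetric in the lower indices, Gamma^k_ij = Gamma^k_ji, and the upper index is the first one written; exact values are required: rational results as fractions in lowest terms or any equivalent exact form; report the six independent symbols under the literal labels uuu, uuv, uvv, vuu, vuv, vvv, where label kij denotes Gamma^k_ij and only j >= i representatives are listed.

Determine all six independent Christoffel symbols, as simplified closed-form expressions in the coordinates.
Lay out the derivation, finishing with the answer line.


E = 73/9 - 16*u^2 + 9*u^4; F = (4/3)*v - 12*v^2 - (3/2)*u^2*v + (27/2)*u^2*v^2; G = 1 + (1/4)*v^2 - (9/2)*v^3 + (81/4)*v^4
Gamma^k_ij = (1/2) g^{kl} (d_i g_jl + d_j g_il - d_l g_ij), with g^inv = (1/(EG-F^2)) [[G, -F], [-F, E]]
first partials: E_u = -32*u + 36*u^3, E_v = 0, F_u = -3*u*v + 27*u*v^2, F_v = 4/3 - 24*v - (3/2)*u^2 + 27*u^2*v, G_u = 0, G_v = (1/2)*v - (27/2)*v^2 + 81*v^3
D = EG - F^2 = 73/9 + (1/4)*v^2 - 16*u^2 - (9/2)*v^3 + (81/4)*v^4 + 9*u^4
expanded: Gamma^u_uu = (G E_u - 2F F_u + F E_v)/(2D), Gamma^u_uv = (G E_v - F G_u)/(2D), Gamma^u_vv = (2G F_v - G G_u - F G_v)/(2D), Gamma^v_uu = (2E F_u - E E_v - F E_u)/(2D), Gamma^v_uv = (E G_u - F E_v)/(2D), Gamma^v_vv = (E G_v - 2F F_v + F G_u)/(2D); substitute and cancel common factors

Answer: Gamma_uuu = (648*u^3 - 576*u)/(324*u^4 - 576*u^2 + 729*v^4 - 162*v^3 + 9*v^2 + 292), Gamma_uuv = 0, Gamma_uvv = (972*u^2*v - 54*u^2 - 864*v + 48)/(324*u^4 - 576*u^2 + 729*v^4 - 162*v^3 + 9*v^2 + 292), Gamma_vuu = (972*u*v^2 - 108*u*v)/(324*u^4 - 576*u^2 + 729*v^4 - 162*v^3 + 9*v^2 + 292), Gamma_vuv = 0, Gamma_vvv = (1458*v^3 - 243*v^2 + 9*v)/(324*u^4 - 576*u^2 + 729*v^4 - 162*v^3 + 9*v^2 + 292)


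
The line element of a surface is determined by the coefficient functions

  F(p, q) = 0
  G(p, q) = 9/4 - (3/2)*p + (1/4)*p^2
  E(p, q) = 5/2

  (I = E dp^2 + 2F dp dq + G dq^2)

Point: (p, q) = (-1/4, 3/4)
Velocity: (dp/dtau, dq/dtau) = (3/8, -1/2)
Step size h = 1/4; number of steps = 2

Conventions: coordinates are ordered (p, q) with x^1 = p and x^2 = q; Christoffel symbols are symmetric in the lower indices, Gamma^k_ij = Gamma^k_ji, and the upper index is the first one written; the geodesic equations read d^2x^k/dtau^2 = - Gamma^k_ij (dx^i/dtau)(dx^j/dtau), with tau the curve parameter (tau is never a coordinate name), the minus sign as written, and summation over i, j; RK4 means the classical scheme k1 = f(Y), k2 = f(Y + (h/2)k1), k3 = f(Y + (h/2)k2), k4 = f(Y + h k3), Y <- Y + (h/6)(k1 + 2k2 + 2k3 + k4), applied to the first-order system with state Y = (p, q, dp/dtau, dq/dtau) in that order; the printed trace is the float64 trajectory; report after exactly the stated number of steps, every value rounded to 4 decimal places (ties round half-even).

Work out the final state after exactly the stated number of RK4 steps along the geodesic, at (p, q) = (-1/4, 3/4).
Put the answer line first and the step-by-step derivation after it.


Answer: p = -0.0733, q = 0.4853, dp/dtau = 0.3307, dq/dtau = -0.5592

f(Y) = (dp/dtau, dq/dtau, -Gamma^p_ij Y'^i Y'^j, -Gamma^q_ij Y'^i Y'^j) with the Gammas evaluated at the stage position; h = 0.250000; intermediate values shown to 6 dp
step 0: p = -0.2500, q = 0.7500, dp/dtau = 0.3750, dq/dtau = -0.5000
step 1:
  k1: at (p, q) = (-0.250000, 0.750000), (dp/dtau, dq/dtau) = (0.375000, -0.500000); Gamma_ppp = 0.000000, Gamma_ppq = 0.000000, Gamma_pqq = 0.325000, Gamma_qpp = 0.000000, Gamma_qpq = -0.307692, Gamma_qqq = 0.000000; k1 = (0.375000, -0.500000, -0.081250, -0.115385)
  k2: at (p, q) = (-0.203125, 0.687500), (dp/dtau, dq/dtau) = (0.364844, -0.514423); Gamma_ppp = 0.000000, Gamma_ppq = 0.000000, Gamma_pqq = 0.320312, Gamma_qpp = 0.000000, Gamma_qpq = -0.312195, Gamma_qqq = 0.000000; k2 = (0.364844, -0.514423, -0.084765, -0.117188)
  k3: at (p, q) = (-0.204395, 0.685697), (dp/dtau, dq/dtau) = (0.364404, -0.514649); Gamma_ppp = 0.000000, Gamma_ppq = 0.000000, Gamma_pqq = 0.320439, Gamma_qpp = 0.000000, Gamma_qpq = -0.312071, Gamma_qqq = 0.000000; k3 = (0.364404, -0.514649, -0.084873, -0.117052)
  k4: at (p, q) = (-0.158899, 0.621338), (dp/dtau, dq/dtau) = (0.353782, -0.529263); Gamma_ppp = 0.000000, Gamma_ppq = 0.000000, Gamma_pqq = 0.315890, Gamma_qpp = 0.000000, Gamma_qpq = -0.316566, Gamma_qqq = 0.000000; k4 = (0.353782, -0.529263, -0.088487, -0.118550)
  Y <- Y + (h/6)(k1 + 2k2 + 2k3 + k4): p = -0.1589, q = 0.6214, dp/dtau = 0.3538, dq/dtau = -0.5293
step 2:
  k1: at (p, q) = (-0.158863, 0.621358), (dp/dtau, dq/dtau) = (0.353791, -0.529267); Gamma_ppp = 0.000000, Gamma_ppq = 0.000000, Gamma_pqq = 0.315886, Gamma_qpp = 0.000000, Gamma_qpq = -0.316570, Gamma_qqq = 0.000000; k1 = (0.353791, -0.529267, -0.088487, -0.118555)
  k2: at (p, q) = (-0.114640, 0.555200), (dp/dtau, dq/dtau) = (0.342730, -0.544087); Gamma_ppp = 0.000000, Gamma_ppq = 0.000000, Gamma_pqq = 0.311464, Gamma_qpp = 0.000000, Gamma_qpq = -0.321064, Gamma_qqq = 0.000000; k2 = (0.342730, -0.544087, -0.092203, -0.119741)
  k3: at (p, q) = (-0.116022, 0.553347), (dp/dtau, dq/dtau) = (0.342266, -0.544235); Gamma_ppp = 0.000000, Gamma_ppq = 0.000000, Gamma_pqq = 0.311602, Gamma_qpp = 0.000000, Gamma_qpq = -0.320922, Gamma_qqq = 0.000000; k3 = (0.342266, -0.544235, -0.092294, -0.119558)
  k4: at (p, q) = (-0.073297, 0.485299), (dp/dtau, dq/dtau) = (0.330718, -0.559157); Gamma_ppp = 0.000000, Gamma_ppq = 0.000000, Gamma_pqq = 0.307330, Gamma_qpp = 0.000000, Gamma_qpq = -0.325383, Gamma_qqq = 0.000000; k4 = (0.330718, -0.559157, -0.096089, -0.120342)
  Y <- Y + (h/6)(k1 + 2k2 + 2k3 + k4): p = -0.0733, q = 0.4853, dp/dtau = 0.3307, dq/dtau = -0.5592


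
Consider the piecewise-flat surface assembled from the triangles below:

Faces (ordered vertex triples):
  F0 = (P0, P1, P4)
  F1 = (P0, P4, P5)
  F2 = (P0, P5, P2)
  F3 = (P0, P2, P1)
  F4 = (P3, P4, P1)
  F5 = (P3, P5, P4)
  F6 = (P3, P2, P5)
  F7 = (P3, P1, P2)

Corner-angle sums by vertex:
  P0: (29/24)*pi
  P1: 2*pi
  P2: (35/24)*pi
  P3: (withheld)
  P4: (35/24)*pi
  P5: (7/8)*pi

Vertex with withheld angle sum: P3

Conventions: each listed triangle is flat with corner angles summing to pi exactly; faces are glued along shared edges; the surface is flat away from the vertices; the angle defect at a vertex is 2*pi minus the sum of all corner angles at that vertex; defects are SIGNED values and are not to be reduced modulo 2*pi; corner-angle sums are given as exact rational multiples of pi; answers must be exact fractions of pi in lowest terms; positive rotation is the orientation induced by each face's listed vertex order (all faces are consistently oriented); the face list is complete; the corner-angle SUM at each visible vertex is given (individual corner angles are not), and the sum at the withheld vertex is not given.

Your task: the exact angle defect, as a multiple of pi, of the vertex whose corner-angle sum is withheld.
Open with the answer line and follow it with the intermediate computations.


Answer: defect(P3) = pi

V = 6, E = 12, F = 8; chi = V - E + F = 2
Gauss-Bonnet: total defect = 2*pi*chi = 4*pi; visible defects sum to 3*pi
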